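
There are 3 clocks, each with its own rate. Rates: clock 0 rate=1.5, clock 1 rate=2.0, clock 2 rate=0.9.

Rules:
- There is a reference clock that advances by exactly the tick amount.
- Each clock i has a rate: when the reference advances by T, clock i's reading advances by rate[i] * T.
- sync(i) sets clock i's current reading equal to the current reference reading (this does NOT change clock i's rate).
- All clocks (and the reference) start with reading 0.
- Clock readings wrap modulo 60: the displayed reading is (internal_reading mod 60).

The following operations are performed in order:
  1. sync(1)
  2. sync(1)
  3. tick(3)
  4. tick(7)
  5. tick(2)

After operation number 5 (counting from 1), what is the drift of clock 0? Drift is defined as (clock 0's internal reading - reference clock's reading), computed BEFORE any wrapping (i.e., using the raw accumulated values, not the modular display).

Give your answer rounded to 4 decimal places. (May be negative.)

Answer: 6.0000

Derivation:
After op 1 sync(1): ref=0.0000 raw=[0.0000 0.0000 0.0000]
After op 2 sync(1): ref=0.0000 raw=[0.0000 0.0000 0.0000]
After op 3 tick(3): ref=3.0000 raw=[4.5000 6.0000 2.7000]
After op 4 tick(7): ref=10.0000 raw=[15.0000 20.0000 9.0000]
After op 5 tick(2): ref=12.0000 raw=[18.0000 24.0000 10.8000]
Drift of clock 0 after op 5: 18.0000 - 12.0000 = 6.0000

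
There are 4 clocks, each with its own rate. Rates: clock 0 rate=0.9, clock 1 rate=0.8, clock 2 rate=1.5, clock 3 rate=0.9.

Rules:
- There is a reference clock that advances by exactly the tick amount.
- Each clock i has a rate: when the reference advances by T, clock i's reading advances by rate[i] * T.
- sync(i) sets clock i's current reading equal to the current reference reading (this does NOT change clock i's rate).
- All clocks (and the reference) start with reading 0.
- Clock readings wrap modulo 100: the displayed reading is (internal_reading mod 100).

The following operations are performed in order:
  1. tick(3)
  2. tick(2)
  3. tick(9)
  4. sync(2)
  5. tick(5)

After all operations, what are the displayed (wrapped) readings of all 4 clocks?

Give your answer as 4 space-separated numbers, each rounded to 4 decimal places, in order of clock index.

Answer: 17.1000 15.2000 21.5000 17.1000

Derivation:
After op 1 tick(3): ref=3.0000 raw=[2.7000 2.4000 4.5000 2.7000]
After op 2 tick(2): ref=5.0000 raw=[4.5000 4.0000 7.5000 4.5000]
After op 3 tick(9): ref=14.0000 raw=[12.6000 11.2000 21.0000 12.6000]
After op 4 sync(2): ref=14.0000 raw=[12.6000 11.2000 14.0000 12.6000]
After op 5 tick(5): ref=19.0000 raw=[17.1000 15.2000 21.5000 17.1000]
Wrap final raw readings (mod 100): 17.1000 mod 100 = 17.1000; 15.2000 mod 100 = 15.2000; 21.5000 mod 100 = 21.5000; 17.1000 mod 100 = 17.1000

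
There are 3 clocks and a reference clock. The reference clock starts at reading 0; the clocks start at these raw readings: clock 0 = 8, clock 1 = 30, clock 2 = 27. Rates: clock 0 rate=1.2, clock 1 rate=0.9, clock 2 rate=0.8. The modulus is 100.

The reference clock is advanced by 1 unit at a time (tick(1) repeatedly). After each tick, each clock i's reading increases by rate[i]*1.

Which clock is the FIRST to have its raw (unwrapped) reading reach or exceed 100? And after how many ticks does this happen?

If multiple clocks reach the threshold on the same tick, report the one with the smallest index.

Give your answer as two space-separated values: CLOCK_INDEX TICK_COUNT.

Answer: 0 77

Derivation:
clock 0: start=8, rate=1.2, needs 100-8 = 92; ticks = ceil(92/1.2) = ceil(76.6667) = 77; reading at tick 77 = 8 + 1.2*77 = 100.4000
clock 1: start=30, rate=0.9, needs 100-30 = 70; ticks = ceil(70/0.9) = ceil(77.7778) = 78; reading at tick 78 = 30 + 0.9*78 = 100.2000
clock 2: start=27, rate=0.8, needs 100-27 = 73; ticks = ceil(73/0.8) = ceil(91.2500) = 92; reading at tick 92 = 27 + 0.8*92 = 100.6000
Minimum tick count = 77; winners = [0]; smallest index = 0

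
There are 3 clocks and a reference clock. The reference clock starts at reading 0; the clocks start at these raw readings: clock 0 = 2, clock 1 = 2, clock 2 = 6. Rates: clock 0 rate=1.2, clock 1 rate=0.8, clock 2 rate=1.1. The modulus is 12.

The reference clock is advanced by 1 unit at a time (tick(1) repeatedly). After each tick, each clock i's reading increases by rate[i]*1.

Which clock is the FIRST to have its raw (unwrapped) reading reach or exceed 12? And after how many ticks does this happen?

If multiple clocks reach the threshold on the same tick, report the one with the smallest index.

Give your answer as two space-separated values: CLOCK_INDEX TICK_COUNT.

Answer: 2 6

Derivation:
clock 0: start=2, rate=1.2, needs 12-2 = 10; ticks = ceil(10/1.2) = ceil(8.3333) = 9; reading at tick 9 = 2 + 1.2*9 = 12.8000
clock 1: start=2, rate=0.8, needs 12-2 = 10; ticks = ceil(10/0.8) = ceil(12.5000) = 13; reading at tick 13 = 2 + 0.8*13 = 12.4000
clock 2: start=6, rate=1.1, needs 12-6 = 6; ticks = ceil(6/1.1) = ceil(5.4545) = 6; reading at tick 6 = 6 + 1.1*6 = 12.6000
Minimum tick count = 6; winners = [2]; smallest index = 2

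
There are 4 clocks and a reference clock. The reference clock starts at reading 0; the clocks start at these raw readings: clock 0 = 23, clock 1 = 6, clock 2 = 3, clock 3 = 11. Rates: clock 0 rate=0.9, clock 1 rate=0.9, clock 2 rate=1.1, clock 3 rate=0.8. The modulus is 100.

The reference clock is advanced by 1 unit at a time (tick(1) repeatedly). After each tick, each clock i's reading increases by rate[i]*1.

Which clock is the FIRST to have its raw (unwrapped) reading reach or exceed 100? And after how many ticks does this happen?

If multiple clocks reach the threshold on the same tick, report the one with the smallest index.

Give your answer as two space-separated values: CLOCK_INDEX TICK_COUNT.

clock 0: start=23, rate=0.9, needs 100-23 = 77; ticks = ceil(77/0.9) = ceil(85.5556) = 86; reading at tick 86 = 23 + 0.9*86 = 100.4000
clock 1: start=6, rate=0.9, needs 100-6 = 94; ticks = ceil(94/0.9) = ceil(104.4444) = 105; reading at tick 105 = 6 + 0.9*105 = 100.5000
clock 2: start=3, rate=1.1, needs 100-3 = 97; ticks = ceil(97/1.1) = ceil(88.1818) = 89; reading at tick 89 = 3 + 1.1*89 = 100.9000
clock 3: start=11, rate=0.8, needs 100-11 = 89; ticks = ceil(89/0.8) = ceil(111.2500) = 112; reading at tick 112 = 11 + 0.8*112 = 100.6000
Minimum tick count = 86; winners = [0]; smallest index = 0

Answer: 0 86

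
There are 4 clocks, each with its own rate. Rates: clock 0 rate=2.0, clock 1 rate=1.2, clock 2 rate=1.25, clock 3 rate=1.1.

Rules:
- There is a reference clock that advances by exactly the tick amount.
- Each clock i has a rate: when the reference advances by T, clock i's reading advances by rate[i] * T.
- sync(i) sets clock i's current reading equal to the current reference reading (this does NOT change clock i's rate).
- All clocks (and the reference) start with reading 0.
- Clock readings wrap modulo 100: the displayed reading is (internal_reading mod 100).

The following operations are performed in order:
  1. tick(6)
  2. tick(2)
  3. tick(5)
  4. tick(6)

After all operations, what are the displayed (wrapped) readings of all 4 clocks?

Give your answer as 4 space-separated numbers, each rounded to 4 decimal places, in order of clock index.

Answer: 38.0000 22.8000 23.7500 20.9000

Derivation:
After op 1 tick(6): ref=6.0000 raw=[12.0000 7.2000 7.5000 6.6000]
After op 2 tick(2): ref=8.0000 raw=[16.0000 9.6000 10.0000 8.8000]
After op 3 tick(5): ref=13.0000 raw=[26.0000 15.6000 16.2500 14.3000]
After op 4 tick(6): ref=19.0000 raw=[38.0000 22.8000 23.7500 20.9000]
Wrap final raw readings (mod 100): 38.0000 mod 100 = 38.0000; 22.8000 mod 100 = 22.8000; 23.7500 mod 100 = 23.7500; 20.9000 mod 100 = 20.9000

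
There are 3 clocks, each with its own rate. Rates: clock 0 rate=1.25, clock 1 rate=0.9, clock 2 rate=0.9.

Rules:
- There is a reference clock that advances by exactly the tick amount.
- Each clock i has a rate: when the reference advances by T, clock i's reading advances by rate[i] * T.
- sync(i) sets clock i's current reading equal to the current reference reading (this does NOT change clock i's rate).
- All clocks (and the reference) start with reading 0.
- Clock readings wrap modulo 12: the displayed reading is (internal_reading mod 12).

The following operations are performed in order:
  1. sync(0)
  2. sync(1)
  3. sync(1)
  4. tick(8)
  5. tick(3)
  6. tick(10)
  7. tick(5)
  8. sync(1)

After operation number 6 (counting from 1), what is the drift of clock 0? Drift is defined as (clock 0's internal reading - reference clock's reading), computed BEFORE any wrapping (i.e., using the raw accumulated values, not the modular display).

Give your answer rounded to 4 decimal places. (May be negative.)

After op 1 sync(0): ref=0.0000 raw=[0.0000 0.0000 0.0000]
After op 2 sync(1): ref=0.0000 raw=[0.0000 0.0000 0.0000]
After op 3 sync(1): ref=0.0000 raw=[0.0000 0.0000 0.0000]
After op 4 tick(8): ref=8.0000 raw=[10.0000 7.2000 7.2000]
After op 5 tick(3): ref=11.0000 raw=[13.7500 9.9000 9.9000]
After op 6 tick(10): ref=21.0000 raw=[26.2500 18.9000 18.9000]
Drift of clock 0 after op 6: 26.2500 - 21.0000 = 5.2500

Answer: 5.2500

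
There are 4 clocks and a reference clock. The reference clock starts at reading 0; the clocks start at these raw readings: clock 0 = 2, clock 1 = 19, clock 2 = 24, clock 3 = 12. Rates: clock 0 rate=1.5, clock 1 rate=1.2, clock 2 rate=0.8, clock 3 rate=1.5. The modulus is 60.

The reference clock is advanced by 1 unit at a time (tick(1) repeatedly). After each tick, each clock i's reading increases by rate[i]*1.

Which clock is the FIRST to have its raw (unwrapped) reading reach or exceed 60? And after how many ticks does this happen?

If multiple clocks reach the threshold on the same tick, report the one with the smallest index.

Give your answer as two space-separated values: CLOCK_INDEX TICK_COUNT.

Answer: 3 32

Derivation:
clock 0: start=2, rate=1.5, needs 60-2 = 58; ticks = ceil(58/1.5) = ceil(38.6667) = 39; reading at tick 39 = 2 + 1.5*39 = 60.5000
clock 1: start=19, rate=1.2, needs 60-19 = 41; ticks = ceil(41/1.2) = ceil(34.1667) = 35; reading at tick 35 = 19 + 1.2*35 = 61.0000
clock 2: start=24, rate=0.8, needs 60-24 = 36; ticks = ceil(36/0.8) = ceil(45.0000) = 45; reading at tick 45 = 24 + 0.8*45 = 60.0000
clock 3: start=12, rate=1.5, needs 60-12 = 48; ticks = ceil(48/1.5) = ceil(32.0000) = 32; reading at tick 32 = 12 + 1.5*32 = 60.0000
Minimum tick count = 32; winners = [3]; smallest index = 3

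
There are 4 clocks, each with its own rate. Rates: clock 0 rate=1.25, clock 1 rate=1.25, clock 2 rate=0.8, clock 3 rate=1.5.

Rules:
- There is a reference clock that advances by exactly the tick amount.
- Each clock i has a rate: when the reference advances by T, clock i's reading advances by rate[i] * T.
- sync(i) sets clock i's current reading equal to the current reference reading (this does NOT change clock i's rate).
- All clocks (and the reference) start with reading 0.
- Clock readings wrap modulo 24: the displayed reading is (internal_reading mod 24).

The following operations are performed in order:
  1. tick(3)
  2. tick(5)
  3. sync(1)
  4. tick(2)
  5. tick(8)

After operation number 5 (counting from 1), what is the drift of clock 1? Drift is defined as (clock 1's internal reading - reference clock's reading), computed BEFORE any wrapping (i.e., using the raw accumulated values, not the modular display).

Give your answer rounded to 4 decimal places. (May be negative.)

Answer: 2.5000

Derivation:
After op 1 tick(3): ref=3.0000 raw=[3.7500 3.7500 2.4000 4.5000]
After op 2 tick(5): ref=8.0000 raw=[10.0000 10.0000 6.4000 12.0000]
After op 3 sync(1): ref=8.0000 raw=[10.0000 8.0000 6.4000 12.0000]
After op 4 tick(2): ref=10.0000 raw=[12.5000 10.5000 8.0000 15.0000]
After op 5 tick(8): ref=18.0000 raw=[22.5000 20.5000 14.4000 27.0000]
Drift of clock 1 after op 5: 20.5000 - 18.0000 = 2.5000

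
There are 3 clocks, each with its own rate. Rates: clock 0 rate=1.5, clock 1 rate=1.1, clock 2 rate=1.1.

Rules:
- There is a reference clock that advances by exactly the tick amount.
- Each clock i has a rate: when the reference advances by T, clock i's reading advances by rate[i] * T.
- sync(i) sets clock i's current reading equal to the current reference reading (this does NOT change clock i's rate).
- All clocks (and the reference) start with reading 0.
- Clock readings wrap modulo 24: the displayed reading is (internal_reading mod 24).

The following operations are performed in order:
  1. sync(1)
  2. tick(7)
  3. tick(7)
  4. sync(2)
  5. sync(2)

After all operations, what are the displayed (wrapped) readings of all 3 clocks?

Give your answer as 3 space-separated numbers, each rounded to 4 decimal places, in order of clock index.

Answer: 21.0000 15.4000 14.0000

Derivation:
After op 1 sync(1): ref=0.0000 raw=[0.0000 0.0000 0.0000]
After op 2 tick(7): ref=7.0000 raw=[10.5000 7.7000 7.7000]
After op 3 tick(7): ref=14.0000 raw=[21.0000 15.4000 15.4000]
After op 4 sync(2): ref=14.0000 raw=[21.0000 15.4000 14.0000]
After op 5 sync(2): ref=14.0000 raw=[21.0000 15.4000 14.0000]
Wrap final raw readings (mod 24): 21.0000 mod 24 = 21.0000; 15.4000 mod 24 = 15.4000; 14.0000 mod 24 = 14.0000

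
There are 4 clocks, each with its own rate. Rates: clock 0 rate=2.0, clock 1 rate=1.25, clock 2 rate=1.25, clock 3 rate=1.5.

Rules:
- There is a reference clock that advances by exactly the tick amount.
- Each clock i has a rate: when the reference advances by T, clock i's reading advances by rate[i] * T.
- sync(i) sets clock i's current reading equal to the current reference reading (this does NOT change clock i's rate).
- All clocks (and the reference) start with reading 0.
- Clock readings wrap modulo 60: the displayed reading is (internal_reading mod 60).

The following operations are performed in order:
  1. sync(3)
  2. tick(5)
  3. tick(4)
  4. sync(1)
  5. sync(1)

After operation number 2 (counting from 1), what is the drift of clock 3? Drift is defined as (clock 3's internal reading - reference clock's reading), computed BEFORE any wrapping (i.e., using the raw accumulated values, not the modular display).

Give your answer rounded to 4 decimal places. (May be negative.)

After op 1 sync(3): ref=0.0000 raw=[0.0000 0.0000 0.0000 0.0000]
After op 2 tick(5): ref=5.0000 raw=[10.0000 6.2500 6.2500 7.5000]
Drift of clock 3 after op 2: 7.5000 - 5.0000 = 2.5000

Answer: 2.5000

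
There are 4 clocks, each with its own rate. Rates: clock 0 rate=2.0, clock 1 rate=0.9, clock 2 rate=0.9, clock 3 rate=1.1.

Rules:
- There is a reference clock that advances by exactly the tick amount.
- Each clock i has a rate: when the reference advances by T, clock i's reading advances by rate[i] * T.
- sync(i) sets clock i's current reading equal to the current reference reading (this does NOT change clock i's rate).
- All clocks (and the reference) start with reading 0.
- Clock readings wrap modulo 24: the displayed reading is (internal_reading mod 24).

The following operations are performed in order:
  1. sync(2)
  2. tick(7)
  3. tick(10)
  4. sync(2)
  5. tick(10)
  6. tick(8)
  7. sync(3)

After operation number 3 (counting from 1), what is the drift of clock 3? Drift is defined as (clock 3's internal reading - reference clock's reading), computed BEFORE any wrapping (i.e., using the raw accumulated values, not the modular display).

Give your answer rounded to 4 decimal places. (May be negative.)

After op 1 sync(2): ref=0.0000 raw=[0.0000 0.0000 0.0000 0.0000]
After op 2 tick(7): ref=7.0000 raw=[14.0000 6.3000 6.3000 7.7000]
After op 3 tick(10): ref=17.0000 raw=[34.0000 15.3000 15.3000 18.7000]
Drift of clock 3 after op 3: 18.7000 - 17.0000 = 1.7000

Answer: 1.7000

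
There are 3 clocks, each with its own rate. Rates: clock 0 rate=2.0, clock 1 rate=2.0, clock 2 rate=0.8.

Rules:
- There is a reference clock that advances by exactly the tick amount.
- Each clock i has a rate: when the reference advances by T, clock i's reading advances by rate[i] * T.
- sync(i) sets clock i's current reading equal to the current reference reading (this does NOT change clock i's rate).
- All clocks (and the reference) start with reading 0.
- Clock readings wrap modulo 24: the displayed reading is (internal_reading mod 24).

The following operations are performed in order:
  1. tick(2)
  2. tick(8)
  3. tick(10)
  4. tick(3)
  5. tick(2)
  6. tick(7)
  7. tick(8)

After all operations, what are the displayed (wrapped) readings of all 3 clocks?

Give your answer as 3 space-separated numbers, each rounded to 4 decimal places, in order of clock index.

Answer: 8.0000 8.0000 8.0000

Derivation:
After op 1 tick(2): ref=2.0000 raw=[4.0000 4.0000 1.6000]
After op 2 tick(8): ref=10.0000 raw=[20.0000 20.0000 8.0000]
After op 3 tick(10): ref=20.0000 raw=[40.0000 40.0000 16.0000]
After op 4 tick(3): ref=23.0000 raw=[46.0000 46.0000 18.4000]
After op 5 tick(2): ref=25.0000 raw=[50.0000 50.0000 20.0000]
After op 6 tick(7): ref=32.0000 raw=[64.0000 64.0000 25.6000]
After op 7 tick(8): ref=40.0000 raw=[80.0000 80.0000 32.0000]
Wrap final raw readings (mod 24): 80.0000 mod 24 = 8.0000; 80.0000 mod 24 = 8.0000; 32.0000 mod 24 = 8.0000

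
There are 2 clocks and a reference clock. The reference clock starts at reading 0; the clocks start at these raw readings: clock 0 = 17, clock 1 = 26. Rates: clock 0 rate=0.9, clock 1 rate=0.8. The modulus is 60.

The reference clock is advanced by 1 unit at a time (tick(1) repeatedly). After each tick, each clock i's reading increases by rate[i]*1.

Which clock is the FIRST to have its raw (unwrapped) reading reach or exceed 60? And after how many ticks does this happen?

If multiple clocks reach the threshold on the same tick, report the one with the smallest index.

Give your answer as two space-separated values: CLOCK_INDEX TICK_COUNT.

clock 0: start=17, rate=0.9, needs 60-17 = 43; ticks = ceil(43/0.9) = ceil(47.7778) = 48; reading at tick 48 = 17 + 0.9*48 = 60.2000
clock 1: start=26, rate=0.8, needs 60-26 = 34; ticks = ceil(34/0.8) = ceil(42.5000) = 43; reading at tick 43 = 26 + 0.8*43 = 60.4000
Minimum tick count = 43; winners = [1]; smallest index = 1

Answer: 1 43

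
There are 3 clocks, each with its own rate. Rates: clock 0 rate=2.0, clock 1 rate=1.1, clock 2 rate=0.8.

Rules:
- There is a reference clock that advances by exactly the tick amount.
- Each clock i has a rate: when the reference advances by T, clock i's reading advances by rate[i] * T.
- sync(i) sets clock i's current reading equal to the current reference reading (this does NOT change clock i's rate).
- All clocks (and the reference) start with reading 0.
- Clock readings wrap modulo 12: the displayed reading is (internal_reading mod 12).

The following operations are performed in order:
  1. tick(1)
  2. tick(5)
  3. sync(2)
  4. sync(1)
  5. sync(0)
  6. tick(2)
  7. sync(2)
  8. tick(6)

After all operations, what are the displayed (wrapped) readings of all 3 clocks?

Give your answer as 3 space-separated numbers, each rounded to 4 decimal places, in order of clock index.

Answer: 10.0000 2.8000 0.8000

Derivation:
After op 1 tick(1): ref=1.0000 raw=[2.0000 1.1000 0.8000]
After op 2 tick(5): ref=6.0000 raw=[12.0000 6.6000 4.8000]
After op 3 sync(2): ref=6.0000 raw=[12.0000 6.6000 6.0000]
After op 4 sync(1): ref=6.0000 raw=[12.0000 6.0000 6.0000]
After op 5 sync(0): ref=6.0000 raw=[6.0000 6.0000 6.0000]
After op 6 tick(2): ref=8.0000 raw=[10.0000 8.2000 7.6000]
After op 7 sync(2): ref=8.0000 raw=[10.0000 8.2000 8.0000]
After op 8 tick(6): ref=14.0000 raw=[22.0000 14.8000 12.8000]
Wrap final raw readings (mod 12): 22.0000 mod 12 = 10.0000; 14.8000 mod 12 = 2.8000; 12.8000 mod 12 = 0.8000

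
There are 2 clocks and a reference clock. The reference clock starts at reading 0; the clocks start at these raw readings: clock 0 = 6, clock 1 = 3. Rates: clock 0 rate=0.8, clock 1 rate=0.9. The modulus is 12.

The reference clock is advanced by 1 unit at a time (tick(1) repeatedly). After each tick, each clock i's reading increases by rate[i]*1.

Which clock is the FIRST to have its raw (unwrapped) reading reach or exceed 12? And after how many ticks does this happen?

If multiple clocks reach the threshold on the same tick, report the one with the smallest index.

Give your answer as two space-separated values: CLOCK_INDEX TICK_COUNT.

clock 0: start=6, rate=0.8, needs 12-6 = 6; ticks = ceil(6/0.8) = ceil(7.5000) = 8; reading at tick 8 = 6 + 0.8*8 = 12.4000
clock 1: start=3, rate=0.9, needs 12-3 = 9; ticks = ceil(9/0.9) = ceil(10.0000) = 10; reading at tick 10 = 3 + 0.9*10 = 12.0000
Minimum tick count = 8; winners = [0]; smallest index = 0

Answer: 0 8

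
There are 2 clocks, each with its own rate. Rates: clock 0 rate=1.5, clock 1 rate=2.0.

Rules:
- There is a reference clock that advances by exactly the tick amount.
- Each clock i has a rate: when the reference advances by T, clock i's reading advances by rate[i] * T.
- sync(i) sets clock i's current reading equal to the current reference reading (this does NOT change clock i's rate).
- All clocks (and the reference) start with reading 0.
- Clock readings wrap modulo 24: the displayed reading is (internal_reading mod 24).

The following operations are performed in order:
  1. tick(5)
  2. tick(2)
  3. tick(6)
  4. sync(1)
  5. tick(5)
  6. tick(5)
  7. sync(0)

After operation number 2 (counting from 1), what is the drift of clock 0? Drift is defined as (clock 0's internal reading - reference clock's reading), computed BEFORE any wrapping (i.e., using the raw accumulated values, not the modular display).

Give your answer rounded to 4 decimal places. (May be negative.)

After op 1 tick(5): ref=5.0000 raw=[7.5000 10.0000]
After op 2 tick(2): ref=7.0000 raw=[10.5000 14.0000]
Drift of clock 0 after op 2: 10.5000 - 7.0000 = 3.5000

Answer: 3.5000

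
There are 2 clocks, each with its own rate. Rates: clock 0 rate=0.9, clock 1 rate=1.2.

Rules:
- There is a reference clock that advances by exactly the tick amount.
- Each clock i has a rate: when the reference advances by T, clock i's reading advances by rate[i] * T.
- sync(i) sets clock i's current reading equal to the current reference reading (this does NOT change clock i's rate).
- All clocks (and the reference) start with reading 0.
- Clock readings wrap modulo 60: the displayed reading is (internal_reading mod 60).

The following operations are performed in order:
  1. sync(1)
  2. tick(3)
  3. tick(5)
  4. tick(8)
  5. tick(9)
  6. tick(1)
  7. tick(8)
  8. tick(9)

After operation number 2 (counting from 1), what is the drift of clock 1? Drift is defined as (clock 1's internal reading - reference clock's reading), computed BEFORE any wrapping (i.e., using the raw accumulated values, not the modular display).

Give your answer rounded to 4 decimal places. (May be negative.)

After op 1 sync(1): ref=0.0000 raw=[0.0000 0.0000]
After op 2 tick(3): ref=3.0000 raw=[2.7000 3.6000]
Drift of clock 1 after op 2: 3.6000 - 3.0000 = 0.6000

Answer: 0.6000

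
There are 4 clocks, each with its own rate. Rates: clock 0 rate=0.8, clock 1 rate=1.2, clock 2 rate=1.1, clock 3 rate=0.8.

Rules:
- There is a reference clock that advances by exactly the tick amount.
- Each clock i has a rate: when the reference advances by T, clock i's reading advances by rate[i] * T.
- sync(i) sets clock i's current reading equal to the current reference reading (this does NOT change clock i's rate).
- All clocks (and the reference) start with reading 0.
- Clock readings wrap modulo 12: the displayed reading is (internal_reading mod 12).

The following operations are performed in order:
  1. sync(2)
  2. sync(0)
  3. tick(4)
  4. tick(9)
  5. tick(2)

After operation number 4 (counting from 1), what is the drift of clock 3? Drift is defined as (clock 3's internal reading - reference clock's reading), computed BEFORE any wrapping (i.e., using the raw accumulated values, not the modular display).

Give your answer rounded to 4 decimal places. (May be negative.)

After op 1 sync(2): ref=0.0000 raw=[0.0000 0.0000 0.0000 0.0000]
After op 2 sync(0): ref=0.0000 raw=[0.0000 0.0000 0.0000 0.0000]
After op 3 tick(4): ref=4.0000 raw=[3.2000 4.8000 4.4000 3.2000]
After op 4 tick(9): ref=13.0000 raw=[10.4000 15.6000 14.3000 10.4000]
Drift of clock 3 after op 4: 10.4000 - 13.0000 = -2.6000

Answer: -2.6000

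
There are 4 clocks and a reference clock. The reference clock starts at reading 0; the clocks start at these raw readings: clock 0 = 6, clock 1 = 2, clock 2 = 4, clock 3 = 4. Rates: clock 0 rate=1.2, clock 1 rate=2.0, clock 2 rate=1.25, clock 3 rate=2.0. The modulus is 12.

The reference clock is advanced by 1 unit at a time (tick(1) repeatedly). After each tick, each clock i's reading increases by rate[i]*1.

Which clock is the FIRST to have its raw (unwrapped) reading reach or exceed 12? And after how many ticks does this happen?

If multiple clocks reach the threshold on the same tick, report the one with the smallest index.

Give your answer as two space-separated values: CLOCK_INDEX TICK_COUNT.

Answer: 3 4

Derivation:
clock 0: start=6, rate=1.2, needs 12-6 = 6; ticks = ceil(6/1.2) = ceil(5.0000) = 5; reading at tick 5 = 6 + 1.2*5 = 12.0000
clock 1: start=2, rate=2.0, needs 12-2 = 10; ticks = ceil(10/2.0) = ceil(5.0000) = 5; reading at tick 5 = 2 + 2.0*5 = 12.0000
clock 2: start=4, rate=1.25, needs 12-4 = 8; ticks = ceil(8/1.25) = ceil(6.4000) = 7; reading at tick 7 = 4 + 1.25*7 = 12.7500
clock 3: start=4, rate=2.0, needs 12-4 = 8; ticks = ceil(8/2.0) = ceil(4.0000) = 4; reading at tick 4 = 4 + 2.0*4 = 12.0000
Minimum tick count = 4; winners = [3]; smallest index = 3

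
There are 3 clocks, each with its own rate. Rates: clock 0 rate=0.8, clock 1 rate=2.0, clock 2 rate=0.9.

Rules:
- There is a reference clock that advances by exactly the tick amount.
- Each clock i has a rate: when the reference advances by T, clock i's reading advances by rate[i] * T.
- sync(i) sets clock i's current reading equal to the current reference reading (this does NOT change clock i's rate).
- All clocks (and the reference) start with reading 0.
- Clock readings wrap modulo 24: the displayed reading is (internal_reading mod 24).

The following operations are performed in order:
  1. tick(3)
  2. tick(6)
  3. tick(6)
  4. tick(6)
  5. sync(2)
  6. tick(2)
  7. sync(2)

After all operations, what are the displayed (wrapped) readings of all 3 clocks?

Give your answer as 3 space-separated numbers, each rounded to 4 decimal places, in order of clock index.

After op 1 tick(3): ref=3.0000 raw=[2.4000 6.0000 2.7000]
After op 2 tick(6): ref=9.0000 raw=[7.2000 18.0000 8.1000]
After op 3 tick(6): ref=15.0000 raw=[12.0000 30.0000 13.5000]
After op 4 tick(6): ref=21.0000 raw=[16.8000 42.0000 18.9000]
After op 5 sync(2): ref=21.0000 raw=[16.8000 42.0000 21.0000]
After op 6 tick(2): ref=23.0000 raw=[18.4000 46.0000 22.8000]
After op 7 sync(2): ref=23.0000 raw=[18.4000 46.0000 23.0000]
Wrap final raw readings (mod 24): 18.4000 mod 24 = 18.4000; 46.0000 mod 24 = 22.0000; 23.0000 mod 24 = 23.0000

Answer: 18.4000 22.0000 23.0000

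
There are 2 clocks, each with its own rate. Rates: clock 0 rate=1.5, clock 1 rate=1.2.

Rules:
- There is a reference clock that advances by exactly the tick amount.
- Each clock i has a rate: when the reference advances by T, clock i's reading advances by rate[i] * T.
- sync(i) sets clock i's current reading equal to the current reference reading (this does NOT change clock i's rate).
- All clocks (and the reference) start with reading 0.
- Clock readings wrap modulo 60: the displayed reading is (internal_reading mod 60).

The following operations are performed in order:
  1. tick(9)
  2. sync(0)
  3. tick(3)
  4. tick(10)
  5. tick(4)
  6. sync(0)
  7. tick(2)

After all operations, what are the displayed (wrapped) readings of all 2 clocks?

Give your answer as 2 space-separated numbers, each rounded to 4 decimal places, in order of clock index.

Answer: 29.0000 33.6000

Derivation:
After op 1 tick(9): ref=9.0000 raw=[13.5000 10.8000]
After op 2 sync(0): ref=9.0000 raw=[9.0000 10.8000]
After op 3 tick(3): ref=12.0000 raw=[13.5000 14.4000]
After op 4 tick(10): ref=22.0000 raw=[28.5000 26.4000]
After op 5 tick(4): ref=26.0000 raw=[34.5000 31.2000]
After op 6 sync(0): ref=26.0000 raw=[26.0000 31.2000]
After op 7 tick(2): ref=28.0000 raw=[29.0000 33.6000]
Wrap final raw readings (mod 60): 29.0000 mod 60 = 29.0000; 33.6000 mod 60 = 33.6000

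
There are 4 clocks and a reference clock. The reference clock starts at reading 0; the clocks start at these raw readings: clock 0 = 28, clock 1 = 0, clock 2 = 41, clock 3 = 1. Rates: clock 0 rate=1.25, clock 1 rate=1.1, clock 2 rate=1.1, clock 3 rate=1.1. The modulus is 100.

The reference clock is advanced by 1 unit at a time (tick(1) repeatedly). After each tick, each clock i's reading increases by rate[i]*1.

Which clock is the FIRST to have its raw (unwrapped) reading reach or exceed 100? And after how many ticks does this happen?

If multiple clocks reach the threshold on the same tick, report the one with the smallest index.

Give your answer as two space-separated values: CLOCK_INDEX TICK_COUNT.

clock 0: start=28, rate=1.25, needs 100-28 = 72; ticks = ceil(72/1.25) = ceil(57.6000) = 58; reading at tick 58 = 28 + 1.25*58 = 100.5000
clock 1: start=0, rate=1.1, needs 100-0 = 100; ticks = ceil(100/1.1) = ceil(90.9091) = 91; reading at tick 91 = 0 + 1.1*91 = 100.1000
clock 2: start=41, rate=1.1, needs 100-41 = 59; ticks = ceil(59/1.1) = ceil(53.6364) = 54; reading at tick 54 = 41 + 1.1*54 = 100.4000
clock 3: start=1, rate=1.1, needs 100-1 = 99; ticks = ceil(99/1.1) = ceil(90.0000) = 90; reading at tick 90 = 1 + 1.1*90 = 100.0000
Minimum tick count = 54; winners = [2]; smallest index = 2

Answer: 2 54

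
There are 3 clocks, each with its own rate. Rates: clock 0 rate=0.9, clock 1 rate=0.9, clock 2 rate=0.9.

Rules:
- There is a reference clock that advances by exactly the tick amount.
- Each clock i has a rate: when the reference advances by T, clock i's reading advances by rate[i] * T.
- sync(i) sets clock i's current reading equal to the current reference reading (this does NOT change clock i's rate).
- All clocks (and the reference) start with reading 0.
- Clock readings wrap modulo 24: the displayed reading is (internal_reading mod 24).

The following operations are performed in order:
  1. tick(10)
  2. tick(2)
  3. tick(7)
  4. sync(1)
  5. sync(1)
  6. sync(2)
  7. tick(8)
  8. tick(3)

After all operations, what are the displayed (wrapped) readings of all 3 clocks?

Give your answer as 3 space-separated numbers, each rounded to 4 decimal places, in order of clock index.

Answer: 3.0000 4.9000 4.9000

Derivation:
After op 1 tick(10): ref=10.0000 raw=[9.0000 9.0000 9.0000]
After op 2 tick(2): ref=12.0000 raw=[10.8000 10.8000 10.8000]
After op 3 tick(7): ref=19.0000 raw=[17.1000 17.1000 17.1000]
After op 4 sync(1): ref=19.0000 raw=[17.1000 19.0000 17.1000]
After op 5 sync(1): ref=19.0000 raw=[17.1000 19.0000 17.1000]
After op 6 sync(2): ref=19.0000 raw=[17.1000 19.0000 19.0000]
After op 7 tick(8): ref=27.0000 raw=[24.3000 26.2000 26.2000]
After op 8 tick(3): ref=30.0000 raw=[27.0000 28.9000 28.9000]
Wrap final raw readings (mod 24): 27.0000 mod 24 = 3.0000; 28.9000 mod 24 = 4.9000; 28.9000 mod 24 = 4.9000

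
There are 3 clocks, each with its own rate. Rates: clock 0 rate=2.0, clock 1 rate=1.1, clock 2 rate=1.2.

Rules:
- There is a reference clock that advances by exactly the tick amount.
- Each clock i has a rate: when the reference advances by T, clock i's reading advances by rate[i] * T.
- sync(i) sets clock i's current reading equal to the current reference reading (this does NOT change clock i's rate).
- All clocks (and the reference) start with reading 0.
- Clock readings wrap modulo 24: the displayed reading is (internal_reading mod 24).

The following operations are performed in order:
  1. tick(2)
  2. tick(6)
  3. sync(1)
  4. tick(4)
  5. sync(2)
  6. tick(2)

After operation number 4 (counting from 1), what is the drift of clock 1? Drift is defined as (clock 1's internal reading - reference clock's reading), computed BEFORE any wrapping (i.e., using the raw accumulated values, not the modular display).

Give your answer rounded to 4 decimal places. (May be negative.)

Answer: 0.4000

Derivation:
After op 1 tick(2): ref=2.0000 raw=[4.0000 2.2000 2.4000]
After op 2 tick(6): ref=8.0000 raw=[16.0000 8.8000 9.6000]
After op 3 sync(1): ref=8.0000 raw=[16.0000 8.0000 9.6000]
After op 4 tick(4): ref=12.0000 raw=[24.0000 12.4000 14.4000]
Drift of clock 1 after op 4: 12.4000 - 12.0000 = 0.4000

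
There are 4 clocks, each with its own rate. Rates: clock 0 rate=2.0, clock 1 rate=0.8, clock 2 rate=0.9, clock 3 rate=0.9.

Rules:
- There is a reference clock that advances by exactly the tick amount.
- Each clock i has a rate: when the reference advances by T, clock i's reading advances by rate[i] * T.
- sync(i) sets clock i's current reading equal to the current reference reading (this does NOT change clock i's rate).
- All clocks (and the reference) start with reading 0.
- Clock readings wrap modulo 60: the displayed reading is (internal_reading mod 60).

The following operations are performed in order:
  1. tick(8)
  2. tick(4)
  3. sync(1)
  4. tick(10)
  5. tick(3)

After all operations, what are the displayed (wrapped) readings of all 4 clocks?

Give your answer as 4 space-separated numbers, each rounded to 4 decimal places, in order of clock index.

After op 1 tick(8): ref=8.0000 raw=[16.0000 6.4000 7.2000 7.2000]
After op 2 tick(4): ref=12.0000 raw=[24.0000 9.6000 10.8000 10.8000]
After op 3 sync(1): ref=12.0000 raw=[24.0000 12.0000 10.8000 10.8000]
After op 4 tick(10): ref=22.0000 raw=[44.0000 20.0000 19.8000 19.8000]
After op 5 tick(3): ref=25.0000 raw=[50.0000 22.4000 22.5000 22.5000]
Wrap final raw readings (mod 60): 50.0000 mod 60 = 50.0000; 22.4000 mod 60 = 22.4000; 22.5000 mod 60 = 22.5000; 22.5000 mod 60 = 22.5000

Answer: 50.0000 22.4000 22.5000 22.5000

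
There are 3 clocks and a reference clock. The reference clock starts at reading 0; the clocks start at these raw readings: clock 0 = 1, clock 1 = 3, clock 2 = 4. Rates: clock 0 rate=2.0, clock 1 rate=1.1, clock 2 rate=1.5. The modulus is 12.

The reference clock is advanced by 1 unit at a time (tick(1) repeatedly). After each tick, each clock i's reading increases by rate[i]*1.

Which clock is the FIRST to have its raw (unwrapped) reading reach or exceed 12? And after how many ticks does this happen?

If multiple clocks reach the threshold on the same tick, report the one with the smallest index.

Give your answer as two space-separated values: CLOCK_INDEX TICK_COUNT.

Answer: 0 6

Derivation:
clock 0: start=1, rate=2.0, needs 12-1 = 11; ticks = ceil(11/2.0) = ceil(5.5000) = 6; reading at tick 6 = 1 + 2.0*6 = 13.0000
clock 1: start=3, rate=1.1, needs 12-3 = 9; ticks = ceil(9/1.1) = ceil(8.1818) = 9; reading at tick 9 = 3 + 1.1*9 = 12.9000
clock 2: start=4, rate=1.5, needs 12-4 = 8; ticks = ceil(8/1.5) = ceil(5.3333) = 6; reading at tick 6 = 4 + 1.5*6 = 13.0000
Minimum tick count = 6; winners = [0, 2]; smallest index = 0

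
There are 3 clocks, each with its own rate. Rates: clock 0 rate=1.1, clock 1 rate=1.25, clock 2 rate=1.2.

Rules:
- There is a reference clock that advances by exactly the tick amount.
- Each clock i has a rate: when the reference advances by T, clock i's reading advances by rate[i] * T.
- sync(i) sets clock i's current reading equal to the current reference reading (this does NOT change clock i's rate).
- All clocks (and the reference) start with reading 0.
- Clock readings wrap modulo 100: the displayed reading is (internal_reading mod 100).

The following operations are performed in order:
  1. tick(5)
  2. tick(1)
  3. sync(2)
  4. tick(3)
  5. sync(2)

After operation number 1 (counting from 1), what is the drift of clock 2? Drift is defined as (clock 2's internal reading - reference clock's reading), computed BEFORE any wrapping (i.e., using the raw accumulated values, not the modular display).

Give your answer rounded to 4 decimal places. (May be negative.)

After op 1 tick(5): ref=5.0000 raw=[5.5000 6.2500 6.0000]
Drift of clock 2 after op 1: 6.0000 - 5.0000 = 1.0000

Answer: 1.0000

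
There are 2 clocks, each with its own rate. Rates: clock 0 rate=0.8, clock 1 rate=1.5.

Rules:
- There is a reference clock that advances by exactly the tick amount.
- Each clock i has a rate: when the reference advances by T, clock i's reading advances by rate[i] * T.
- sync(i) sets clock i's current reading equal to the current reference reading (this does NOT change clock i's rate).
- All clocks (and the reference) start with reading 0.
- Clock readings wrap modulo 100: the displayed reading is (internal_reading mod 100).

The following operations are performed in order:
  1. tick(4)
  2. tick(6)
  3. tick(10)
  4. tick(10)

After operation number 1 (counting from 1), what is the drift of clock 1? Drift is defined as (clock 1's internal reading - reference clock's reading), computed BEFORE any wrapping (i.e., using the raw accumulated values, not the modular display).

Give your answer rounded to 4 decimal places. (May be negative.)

After op 1 tick(4): ref=4.0000 raw=[3.2000 6.0000]
Drift of clock 1 after op 1: 6.0000 - 4.0000 = 2.0000

Answer: 2.0000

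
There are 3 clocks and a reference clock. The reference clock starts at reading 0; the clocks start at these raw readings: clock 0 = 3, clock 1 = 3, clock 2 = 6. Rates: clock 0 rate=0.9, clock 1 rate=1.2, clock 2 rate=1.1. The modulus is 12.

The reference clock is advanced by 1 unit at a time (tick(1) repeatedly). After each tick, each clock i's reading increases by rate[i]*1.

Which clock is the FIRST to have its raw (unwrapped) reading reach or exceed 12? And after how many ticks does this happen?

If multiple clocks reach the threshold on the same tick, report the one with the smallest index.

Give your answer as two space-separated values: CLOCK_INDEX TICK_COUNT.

Answer: 2 6

Derivation:
clock 0: start=3, rate=0.9, needs 12-3 = 9; ticks = ceil(9/0.9) = ceil(10.0000) = 10; reading at tick 10 = 3 + 0.9*10 = 12.0000
clock 1: start=3, rate=1.2, needs 12-3 = 9; ticks = ceil(9/1.2) = ceil(7.5000) = 8; reading at tick 8 = 3 + 1.2*8 = 12.6000
clock 2: start=6, rate=1.1, needs 12-6 = 6; ticks = ceil(6/1.1) = ceil(5.4545) = 6; reading at tick 6 = 6 + 1.1*6 = 12.6000
Minimum tick count = 6; winners = [2]; smallest index = 2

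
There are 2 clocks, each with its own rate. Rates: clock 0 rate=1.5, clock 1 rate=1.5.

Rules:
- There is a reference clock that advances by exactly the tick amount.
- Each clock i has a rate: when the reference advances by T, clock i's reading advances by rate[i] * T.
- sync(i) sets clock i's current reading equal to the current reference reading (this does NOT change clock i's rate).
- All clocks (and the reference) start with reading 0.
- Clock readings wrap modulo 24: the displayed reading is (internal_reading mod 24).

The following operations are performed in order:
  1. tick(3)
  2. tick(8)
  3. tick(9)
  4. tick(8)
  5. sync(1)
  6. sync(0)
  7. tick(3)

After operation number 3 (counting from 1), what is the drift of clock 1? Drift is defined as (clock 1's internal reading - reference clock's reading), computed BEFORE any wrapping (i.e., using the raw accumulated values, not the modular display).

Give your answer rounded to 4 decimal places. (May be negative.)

Answer: 10.0000

Derivation:
After op 1 tick(3): ref=3.0000 raw=[4.5000 4.5000]
After op 2 tick(8): ref=11.0000 raw=[16.5000 16.5000]
After op 3 tick(9): ref=20.0000 raw=[30.0000 30.0000]
Drift of clock 1 after op 3: 30.0000 - 20.0000 = 10.0000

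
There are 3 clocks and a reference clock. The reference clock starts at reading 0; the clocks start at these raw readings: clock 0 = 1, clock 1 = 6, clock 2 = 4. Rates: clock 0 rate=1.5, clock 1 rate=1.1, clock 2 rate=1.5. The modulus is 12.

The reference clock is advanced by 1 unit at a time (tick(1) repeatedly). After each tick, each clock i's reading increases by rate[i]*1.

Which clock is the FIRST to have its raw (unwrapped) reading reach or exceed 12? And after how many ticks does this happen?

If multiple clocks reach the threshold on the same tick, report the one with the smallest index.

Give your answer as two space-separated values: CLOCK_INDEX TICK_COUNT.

Answer: 1 6

Derivation:
clock 0: start=1, rate=1.5, needs 12-1 = 11; ticks = ceil(11/1.5) = ceil(7.3333) = 8; reading at tick 8 = 1 + 1.5*8 = 13.0000
clock 1: start=6, rate=1.1, needs 12-6 = 6; ticks = ceil(6/1.1) = ceil(5.4545) = 6; reading at tick 6 = 6 + 1.1*6 = 12.6000
clock 2: start=4, rate=1.5, needs 12-4 = 8; ticks = ceil(8/1.5) = ceil(5.3333) = 6; reading at tick 6 = 4 + 1.5*6 = 13.0000
Minimum tick count = 6; winners = [1, 2]; smallest index = 1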